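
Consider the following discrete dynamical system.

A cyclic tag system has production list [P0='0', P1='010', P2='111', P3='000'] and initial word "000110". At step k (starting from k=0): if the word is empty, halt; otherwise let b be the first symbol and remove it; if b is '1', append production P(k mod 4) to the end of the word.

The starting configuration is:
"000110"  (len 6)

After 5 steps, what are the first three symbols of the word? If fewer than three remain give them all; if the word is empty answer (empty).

0) "000110"  (len 6)
1) "00110"  (len 5)
2) "0110"  (len 4)
3) "110"  (len 3)
4) "10000"  (len 5)
5) "00000"  (len 5)

000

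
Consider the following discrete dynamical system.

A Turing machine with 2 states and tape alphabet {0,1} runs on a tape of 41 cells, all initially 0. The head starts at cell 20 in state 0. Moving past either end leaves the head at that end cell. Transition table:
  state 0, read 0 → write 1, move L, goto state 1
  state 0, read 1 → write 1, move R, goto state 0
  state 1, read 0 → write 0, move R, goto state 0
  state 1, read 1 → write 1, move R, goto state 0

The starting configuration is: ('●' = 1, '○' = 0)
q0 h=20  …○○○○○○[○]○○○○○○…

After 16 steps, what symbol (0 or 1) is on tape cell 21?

1

gen 0: q0 h=20  …○○○○○○[○]○○○○○○…
gen 1: q1 h=19  …○○○○○○[○]●○○○○○…
gen 2: q0 h=20  …○○○○○○[●]○○○○○○…
gen 3: q0 h=21  …○○○○○●[○]○○○○○○…
gen 4: q1 h=20  …○○○○○○[●]●○○○○○…
gen 5: q0 h=21  …○○○○○●[●]○○○○○○…
gen 6: q0 h=22  …○○○○●●[○]○○○○○○…
gen 7: q1 h=21  …○○○○○●[●]●○○○○○…
gen 8: q0 h=22  …○○○○●●[●]○○○○○○…
gen 9: q0 h=23  …○○○●●●[○]○○○○○○…
gen 10: q1 h=22  …○○○○●●[●]●○○○○○…
gen 11: q0 h=23  …○○○●●●[●]○○○○○○…
gen 12: q0 h=24  …○○●●●●[○]○○○○○○…
gen 13: q1 h=23  …○○○●●●[●]●○○○○○…
gen 14: q0 h=24  …○○●●●●[●]○○○○○○…
gen 15: q0 h=25  …○●●●●●[○]○○○○○○…
gen 16: q1 h=24  …○○●●●●[●]●○○○○○…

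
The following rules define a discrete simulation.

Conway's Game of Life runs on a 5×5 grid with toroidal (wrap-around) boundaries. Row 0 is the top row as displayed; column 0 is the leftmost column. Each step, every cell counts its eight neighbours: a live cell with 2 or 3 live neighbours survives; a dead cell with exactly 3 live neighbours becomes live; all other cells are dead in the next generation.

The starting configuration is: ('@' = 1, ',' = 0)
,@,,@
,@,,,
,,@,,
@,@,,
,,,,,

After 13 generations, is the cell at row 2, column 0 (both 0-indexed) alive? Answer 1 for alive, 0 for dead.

0

[0] ,@,,@
,@,,,
,,@,,
@,@,,
,,,,,
[1] @,,,,
@@@,,
,,@,,
,@,,,
@@,,,
[2] ,,@,@
@,@,,
@,@,,
@@@,,
@@,,,
[3] ,,@@@
@,@,@
@,@@@
,,@,@
,,,@@
[4] ,@@,,
,,,,,
,,@,,
,@@,,
@,,,,
[5] ,@,,,
,@@,,
,@@,,
,@@,,
@,,,,
[6] @@@,,
@,,,,
@,,@,
@,@,,
@,@,,
[7] @,@,@
@,@,,
@,,,,
@,@@,
@,@@@
[8] ,,@,,
@,,@,
@,@@,
@,@,,
,,,,,
[9] ,,,,,
,,,@,
@,@@,
,,@@@
,@,,,
[10] ,,,,,
,,@@@
,@,,,
@,,,@
,,@@,
[11] ,,,,@
,,@@,
,@@,,
@@@@@
,,,@@
[12] ,,@,@
,@@@,
,,,,,
,,,,,
,@,,,
[13] @,,,,
,@@@,
,,@,,
,,,,,
,,,,,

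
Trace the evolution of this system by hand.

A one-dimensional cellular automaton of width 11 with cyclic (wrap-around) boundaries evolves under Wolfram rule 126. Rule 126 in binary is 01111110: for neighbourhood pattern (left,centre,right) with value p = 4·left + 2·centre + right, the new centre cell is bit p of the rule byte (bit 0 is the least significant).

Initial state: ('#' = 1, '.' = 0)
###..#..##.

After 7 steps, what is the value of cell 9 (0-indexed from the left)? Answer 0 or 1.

k=0  ###..#..##.
k=1  #.#########
k=2  ###........
k=3  #.##......#
k=4  #####....##
k=5  ....##..##.
k=6  ...########
k=7  #.##......#

0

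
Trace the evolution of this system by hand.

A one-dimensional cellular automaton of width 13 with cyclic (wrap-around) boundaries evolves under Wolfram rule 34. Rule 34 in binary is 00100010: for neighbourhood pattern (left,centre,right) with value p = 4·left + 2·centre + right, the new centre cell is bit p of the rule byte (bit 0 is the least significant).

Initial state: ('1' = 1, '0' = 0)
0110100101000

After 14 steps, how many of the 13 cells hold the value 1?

4

step 0: 0110100101000
step 1: 1001001010000
step 2: 0010010100001
step 3: 0100101000010
step 4: 1001010000100
step 5: 0010100001001
step 6: 0101000010010
step 7: 1010000100100
step 8: 0100001001001
step 9: 1000010010010
step 10: 0000100100101
step 11: 0001001001010
step 12: 0010010010100
step 13: 0100100101000
step 14: 1001001010000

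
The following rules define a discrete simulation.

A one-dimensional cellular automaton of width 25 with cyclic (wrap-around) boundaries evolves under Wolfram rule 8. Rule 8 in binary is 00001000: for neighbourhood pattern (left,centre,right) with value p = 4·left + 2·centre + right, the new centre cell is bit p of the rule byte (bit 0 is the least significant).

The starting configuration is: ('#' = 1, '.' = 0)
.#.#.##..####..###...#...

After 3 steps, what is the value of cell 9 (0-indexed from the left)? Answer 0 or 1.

0

step 0: .#.#.##..####..###...#...
step 1: .....#...#.....#.........
step 2: .........................
step 3: .........................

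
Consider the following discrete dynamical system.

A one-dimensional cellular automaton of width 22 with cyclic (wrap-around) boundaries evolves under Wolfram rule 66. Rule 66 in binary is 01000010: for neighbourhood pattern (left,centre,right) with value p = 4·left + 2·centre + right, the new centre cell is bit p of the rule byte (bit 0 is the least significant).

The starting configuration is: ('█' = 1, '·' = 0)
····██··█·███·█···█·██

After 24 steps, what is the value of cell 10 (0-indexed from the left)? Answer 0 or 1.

0

gen 0: ····██··█·███·█···█·██
gen 1: ···█·█·█····█····█···█
gen 2: ··█········█····█···█·
gen 3: ·█········█····█···█··
gen 4: █········█····█···█···
gen 5: ········█····█···█···█
gen 6: ·······█····█···█···█·
gen 7: ······█····█···█···█··
gen 8: ·····█····█···█···█···
gen 9: ····█····█···█···█····
gen 10: ···█····█···█···█·····
gen 11: ··█····█···█···█······
gen 12: ·█····█···█···█·······
gen 13: █····█···█···█········
gen 14: ····█···█···█········█
gen 15: ···█···█···█········█·
gen 16: ··█···█···█········█··
gen 17: ·█···█···█········█···
gen 18: █···█···█········█····
gen 19: ···█···█········█····█
gen 20: ··█···█········█····█·
gen 21: ·█···█········█····█··
gen 22: █···█········█····█···
gen 23: ···█········█····█···█
gen 24: ··█········█····█···█·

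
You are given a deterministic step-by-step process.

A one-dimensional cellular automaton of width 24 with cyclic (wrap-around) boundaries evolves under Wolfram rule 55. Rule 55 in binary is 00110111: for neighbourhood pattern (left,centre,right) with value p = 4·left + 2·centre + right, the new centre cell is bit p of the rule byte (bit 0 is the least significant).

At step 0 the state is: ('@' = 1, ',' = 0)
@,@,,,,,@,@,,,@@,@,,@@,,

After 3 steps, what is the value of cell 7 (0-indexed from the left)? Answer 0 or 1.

1

k=0  @,@,,,,,@,@,,,@@,@,,@@,,
k=1  @@@@@@@@@@@@@@,,@@@@,,@@
k=2  ,,,,,,,,,,,,,,@@,,,,@@,,
k=3  @@@@@@@@@@@@@@,,@@@@,,@@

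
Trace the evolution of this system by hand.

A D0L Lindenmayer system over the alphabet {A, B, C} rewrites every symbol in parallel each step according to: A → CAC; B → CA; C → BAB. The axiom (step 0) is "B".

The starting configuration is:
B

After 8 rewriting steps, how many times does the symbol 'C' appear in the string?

t=0: B
t=1: CA
t=2: BABCAC
t=3: CACACCABABCACBAB
t=4: BABCACBABCACBABBABCACCACACCABABCACBABCACACCA
t=5: CACACCABABCACBABCACACCABABCACBABCACACCACACACCABABCACBABBABCACBABCACBABBABCACCACACCABABCACBABCACACCABABCACBABCACBABBABCAC
t=6: BABCACBABCACBABBABCACCACACCABABCACBABCACACCABABCACBABCACBA…CACCACACCABABCACBABCACACCABABCACBABCACACCACACACCABABCACBAB  (len 328)
t=7: CACACCABABCACBABCACACCABABCACBABCACACCACACACCABABCACBABBAB…ABCACBABBABCACBABCACBABCACBABBABCACCACACCABABCACBABCACACCA  (len 896)
t=8: BABCACBABCACBABBABCACCACACCABABCACBABCACACCABABCACBABCACBA…ABCACBABBABCACCACACCABABCACBABCACACCABABCACBABCACBABBABCAC  (len 2448)

896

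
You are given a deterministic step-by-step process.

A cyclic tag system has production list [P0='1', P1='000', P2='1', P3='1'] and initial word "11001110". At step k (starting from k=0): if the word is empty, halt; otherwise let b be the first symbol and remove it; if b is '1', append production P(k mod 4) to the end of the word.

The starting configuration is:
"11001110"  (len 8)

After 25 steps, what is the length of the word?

[0] "11001110"  (len 8)
[1] "10011101"  (len 8)
[2] "0011101000"  (len 10)
[3] "011101000"  (len 9)
[4] "11101000"  (len 8)
[5] "11010001"  (len 8)
[6] "1010001000"  (len 10)
[7] "0100010001"  (len 10)
[8] "100010001"  (len 9)
[9] "000100011"  (len 9)
[10] "00100011"  (len 8)
[11] "0100011"  (len 7)
[12] "100011"  (len 6)
[13] "000111"  (len 6)
[14] "00111"  (len 5)
[15] "0111"  (len 4)
[16] "111"  (len 3)
[17] "111"  (len 3)
[18] "11000"  (len 5)
[19] "10001"  (len 5)
[20] "00011"  (len 5)
[21] "0011"  (len 4)
[22] "011"  (len 3)
[23] "11"  (len 2)
[24] "11"  (len 2)
[25] "11"  (len 2)

2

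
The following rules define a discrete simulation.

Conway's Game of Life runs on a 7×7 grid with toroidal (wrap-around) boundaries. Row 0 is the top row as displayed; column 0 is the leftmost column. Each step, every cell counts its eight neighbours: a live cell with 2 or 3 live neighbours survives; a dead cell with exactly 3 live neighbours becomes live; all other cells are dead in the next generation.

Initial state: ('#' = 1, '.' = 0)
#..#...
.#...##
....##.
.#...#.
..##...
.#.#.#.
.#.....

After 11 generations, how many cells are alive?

step 0: #..#...
.#...##
....##.
.#...#.
..##...
.#.#.#.
.#.....
step 1: ###...#
#....##
#...#..
..##.#.
.#.#...
.#.##..
##..#..
step 2: ..#....
.....#.
##.##..
.###...
.#.....
.#.##..
....###
step 3: ....#.#
.####..
##.##..
...##..
##..#..
#.###..
..#.##.
step 4: .#.....
.#.....
##...#.
.....#.
##...#.
#.#...#
.##...#
step 5: .#.....
.##....
##....#
....##.
##...#.
..#..#.
..#...#
step 6: ##.....
..#....
###..##
....##.
.#...#.
#.#..#.
.##....
step 7: #......
..#....
#######
..#.#..
.#...#.
#.#...#
..#...#
step 8: .#.....
..#.##.
#...###
.......
####.##
#.#..##
......#
step 9: .....#.
##.##..
...##.#
..##...
..####.
..###..
.#...##
step 10: .##..#.
#.##..#
##...#.
.......
.#...#.
.#....#
..##.##
step 11: .....#.
...###.
###....
##....#
#......
.#..#.#
...####

18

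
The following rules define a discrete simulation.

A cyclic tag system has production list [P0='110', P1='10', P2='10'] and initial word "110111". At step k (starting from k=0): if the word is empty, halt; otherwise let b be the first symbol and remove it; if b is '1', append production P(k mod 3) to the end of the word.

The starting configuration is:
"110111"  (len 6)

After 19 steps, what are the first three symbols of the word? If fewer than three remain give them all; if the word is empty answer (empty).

step 0: "110111"  (len 6)
step 1: "10111110"  (len 8)
step 2: "011111010"  (len 9)
step 3: "11111010"  (len 8)
step 4: "1111010110"  (len 10)
step 5: "11101011010"  (len 11)
step 6: "110101101010"  (len 12)
step 7: "10101101010110"  (len 14)
step 8: "010110101011010"  (len 15)
step 9: "10110101011010"  (len 14)
step 10: "0110101011010110"  (len 16)
step 11: "110101011010110"  (len 15)
step 12: "1010101101011010"  (len 16)
step 13: "010101101011010110"  (len 18)
step 14: "10101101011010110"  (len 17)
step 15: "010110101101011010"  (len 18)
step 16: "10110101101011010"  (len 17)
step 17: "011010110101101010"  (len 18)
step 18: "11010110101101010"  (len 17)
step 19: "1010110101101010110"  (len 19)

101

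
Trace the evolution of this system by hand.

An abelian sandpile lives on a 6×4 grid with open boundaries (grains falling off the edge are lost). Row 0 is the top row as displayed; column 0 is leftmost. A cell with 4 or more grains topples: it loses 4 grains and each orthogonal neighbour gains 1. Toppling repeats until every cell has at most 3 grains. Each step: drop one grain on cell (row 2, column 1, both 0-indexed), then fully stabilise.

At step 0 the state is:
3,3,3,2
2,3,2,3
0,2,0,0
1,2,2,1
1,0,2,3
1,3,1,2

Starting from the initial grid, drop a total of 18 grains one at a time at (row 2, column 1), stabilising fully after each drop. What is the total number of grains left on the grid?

gen 0: 3,3,3,2
2,3,2,3
0,2,0,0
1,2,2,1
1,0,2,3
1,3,1,2
gen 1: 3,3,3,2
2,3,2,3
0,3,0,0
1,2,2,1
1,0,2,3
1,3,1,2
gen 2: 1,2,2,0
0,3,1,1
2,1,2,1
1,3,2,1
1,0,2,3
1,3,1,2
gen 3: 1,2,2,0
0,3,1,1
2,2,2,1
1,3,2,1
1,0,2,3
1,3,1,2
gen 4: 1,2,2,0
0,3,1,1
2,3,2,1
1,3,2,1
1,0,2,3
1,3,1,2
gen 5: 1,3,2,0
1,0,2,1
3,2,3,1
2,0,3,1
1,1,2,3
1,3,1,2
gen 6: 1,3,2,0
1,0,2,1
3,3,3,1
2,0,3,1
1,1,2,3
1,3,1,2
gen 7: 1,3,2,0
2,1,3,1
0,2,1,2
3,2,0,2
1,1,3,3
1,3,1,2
gen 8: 1,3,2,0
2,1,3,1
0,3,1,2
3,2,0,2
1,1,3,3
1,3,1,2
gen 9: 1,3,2,0
2,2,3,1
1,0,2,2
3,3,0,2
1,1,3,3
1,3,1,2
gen 10: 1,3,2,0
2,2,3,1
1,1,2,2
3,3,0,2
1,1,3,3
1,3,1,2
gen 11: 1,3,2,0
2,2,3,1
1,2,2,2
3,3,0,2
1,1,3,3
1,3,1,2
gen 12: 1,3,2,0
2,2,3,1
1,3,2,2
3,3,0,2
1,1,3,3
1,3,1,2
gen 13: 1,3,2,0
2,3,3,1
3,1,3,2
0,1,1,2
2,2,3,3
1,3,1,2
gen 14: 1,3,2,0
2,3,3,1
3,2,3,2
0,1,1,2
2,2,3,3
1,3,1,2
gen 15: 1,3,2,0
2,3,3,1
3,3,3,2
0,1,1,2
2,2,3,3
1,3,1,2
gen 16: 3,1,0,1
0,3,2,2
1,3,1,3
1,2,2,2
2,2,3,3
1,3,1,2
gen 17: 3,2,0,1
1,0,3,2
2,1,2,3
1,3,2,2
2,2,3,3
1,3,1,2
gen 18: 3,2,0,1
1,0,3,2
2,2,2,3
1,3,2,2
2,2,3,3
1,3,1,2

46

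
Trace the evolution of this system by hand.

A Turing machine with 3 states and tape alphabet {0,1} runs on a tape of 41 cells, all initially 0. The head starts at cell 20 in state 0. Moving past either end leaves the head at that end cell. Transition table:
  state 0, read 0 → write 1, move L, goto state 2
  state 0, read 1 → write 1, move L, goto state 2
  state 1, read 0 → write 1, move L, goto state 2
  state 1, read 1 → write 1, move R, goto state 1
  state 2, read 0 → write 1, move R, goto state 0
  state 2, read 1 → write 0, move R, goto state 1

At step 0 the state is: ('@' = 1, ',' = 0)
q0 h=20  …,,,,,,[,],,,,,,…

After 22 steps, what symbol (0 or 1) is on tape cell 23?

0

step 0: q0 h=20  …,,,,,,[,],,,,,,…
step 1: q2 h=19  …,,,,,,[,]@,,,,,…
step 2: q0 h=20  …,,,,,@[@],,,,,,…
step 3: q2 h=19  …,,,,,,[@]@,,,,,…
step 4: q1 h=20  …,,,,,,[@],,,,,,…
step 5: q1 h=21  …,,,,,@[,],,,,,,…
step 6: q2 h=20  …,,,,,,[@]@,,,,,…
step 7: q1 h=21  …,,,,,,[@],,,,,,…
step 8: q1 h=22  …,,,,,@[,],,,,,,…
step 9: q2 h=21  …,,,,,,[@]@,,,,,…
step 10: q1 h=22  …,,,,,,[@],,,,,,…
step 11: q1 h=23  …,,,,,@[,],,,,,,…
step 12: q2 h=22  …,,,,,,[@]@,,,,,…
step 13: q1 h=23  …,,,,,,[@],,,,,,…
step 14: q1 h=24  …,,,,,@[,],,,,,,…
step 15: q2 h=23  …,,,,,,[@]@,,,,,…
step 16: q1 h=24  …,,,,,,[@],,,,,,…
step 17: q1 h=25  …,,,,,@[,],,,,,,…
step 18: q2 h=24  …,,,,,,[@]@,,,,,…
step 19: q1 h=25  …,,,,,,[@],,,,,,…
step 20: q1 h=26  …,,,,,@[,],,,,,,…
step 21: q2 h=25  …,,,,,,[@]@,,,,,…
step 22: q1 h=26  …,,,,,,[@],,,,,,…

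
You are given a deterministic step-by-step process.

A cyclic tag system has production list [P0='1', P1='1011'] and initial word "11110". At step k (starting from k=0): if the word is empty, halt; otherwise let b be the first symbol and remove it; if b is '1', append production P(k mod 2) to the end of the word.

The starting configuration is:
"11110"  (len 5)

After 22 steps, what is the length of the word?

0) "11110"  (len 5)
1) "11101"  (len 5)
2) "11011011"  (len 8)
3) "10110111"  (len 8)
4) "01101111011"  (len 11)
5) "1101111011"  (len 10)
6) "1011110111011"  (len 13)
7) "0111101110111"  (len 13)
8) "111101110111"  (len 12)
9) "111011101111"  (len 12)
10) "110111011111011"  (len 15)
11) "101110111110111"  (len 15)
12) "011101111101111011"  (len 18)
13) "11101111101111011"  (len 17)
14) "11011111011110111011"  (len 20)
15) "10111110111101110111"  (len 20)
16) "01111101111011101111011"  (len 23)
17) "1111101111011101111011"  (len 22)
18) "1111011110111011110111011"  (len 25)
19) "1110111101110111101110111"  (len 25)
20) "1101111011101111011101111011"  (len 28)
21) "1011110111011110111011110111"  (len 28)
22) "0111101110111101110111101111011"  (len 31)

31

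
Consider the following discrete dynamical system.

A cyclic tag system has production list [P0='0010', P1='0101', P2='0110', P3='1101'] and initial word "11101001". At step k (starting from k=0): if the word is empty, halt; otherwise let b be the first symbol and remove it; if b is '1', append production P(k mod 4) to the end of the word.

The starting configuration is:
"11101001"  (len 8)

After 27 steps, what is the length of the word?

gen 0: "11101001"  (len 8)
gen 1: "11010010010"  (len 11)
gen 2: "10100100100101"  (len 14)
gen 3: "01001001001010110"  (len 17)
gen 4: "1001001001010110"  (len 16)
gen 5: "0010010010101100010"  (len 19)
gen 6: "010010010101100010"  (len 18)
gen 7: "10010010101100010"  (len 17)
gen 8: "00100101011000101101"  (len 20)
gen 9: "0100101011000101101"  (len 19)
gen 10: "100101011000101101"  (len 18)
gen 11: "001010110001011010110"  (len 21)
gen 12: "01010110001011010110"  (len 20)
gen 13: "1010110001011010110"  (len 19)
gen 14: "0101100010110101100101"  (len 22)
gen 15: "101100010110101100101"  (len 21)
gen 16: "011000101101011001011101"  (len 24)
gen 17: "11000101101011001011101"  (len 23)
gen 18: "10001011010110010111010101"  (len 26)
gen 19: "00010110101100101110101010110"  (len 29)
gen 20: "0010110101100101110101010110"  (len 28)
gen 21: "010110101100101110101010110"  (len 27)
gen 22: "10110101100101110101010110"  (len 26)
gen 23: "01101011001011101010101100110"  (len 29)
gen 24: "1101011001011101010101100110"  (len 28)
gen 25: "1010110010111010101011001100010"  (len 31)
gen 26: "0101100101110101010110011000100101"  (len 34)
gen 27: "101100101110101010110011000100101"  (len 33)

33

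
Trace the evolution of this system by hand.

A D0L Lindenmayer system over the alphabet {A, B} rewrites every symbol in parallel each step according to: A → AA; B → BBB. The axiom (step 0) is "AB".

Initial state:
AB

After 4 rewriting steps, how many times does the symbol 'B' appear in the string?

81

t=0: AB
t=1: AABBB
t=2: AAAABBBBBBBBB
t=3: AAAAAAAABBBBBBBBBBBBBBBBBBBBBBBBBBB
t=4: AAAAAAAAAAAAAAAABBBBBBBBBBBBBBBBBBBBBBBBBBBBBBBBBBBBBBBBBBBBBBBBBBBBBBBBBBBBBBBBBBBBBBBBBBBBBBBBB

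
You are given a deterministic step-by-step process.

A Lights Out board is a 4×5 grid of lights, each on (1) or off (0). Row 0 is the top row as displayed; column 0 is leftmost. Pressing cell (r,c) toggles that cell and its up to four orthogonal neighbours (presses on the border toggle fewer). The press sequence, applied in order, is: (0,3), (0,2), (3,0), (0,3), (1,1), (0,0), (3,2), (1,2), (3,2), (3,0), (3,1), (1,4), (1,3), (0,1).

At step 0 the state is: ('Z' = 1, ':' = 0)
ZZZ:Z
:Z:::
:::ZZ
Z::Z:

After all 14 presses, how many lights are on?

7

[0] ZZZ:Z
:Z:::
:::ZZ
Z::Z:
[1] ZZ:Z:
:Z:Z:
:::ZZ
Z::Z:
[2] Z:Z::
:ZZZ:
:::ZZ
Z::Z:
[3] Z:Z::
:ZZZ:
Z::ZZ
:Z:Z:
[4] Z::ZZ
:ZZ::
Z::ZZ
:Z:Z:
[5] ZZ:ZZ
Z::::
ZZ:ZZ
:Z:Z:
[6] :::ZZ
:::::
ZZ:ZZ
:Z:Z:
[7] :::ZZ
:::::
ZZZZZ
::Z::
[8] ::ZZZ
:ZZZ:
ZZ:ZZ
::Z::
[9] ::ZZZ
:ZZZ:
ZZZZZ
:Z:Z:
[10] ::ZZZ
:ZZZ:
:ZZZZ
Z::Z:
[11] ::ZZZ
:ZZZ:
::ZZZ
:ZZZ:
[12] ::ZZ:
:ZZ:Z
::ZZ:
:ZZZ:
[13] ::Z::
:Z:Z:
::Z::
:ZZZ:
[14] ZZ:::
:::Z:
::Z::
:ZZZ:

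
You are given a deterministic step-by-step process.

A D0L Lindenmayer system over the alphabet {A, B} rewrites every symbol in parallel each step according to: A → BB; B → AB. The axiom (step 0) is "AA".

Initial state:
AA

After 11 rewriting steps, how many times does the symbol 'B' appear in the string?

2732

gen 0: AA
gen 1: BBBB
gen 2: ABABABAB
gen 3: BBABBBABBBABBBAB
gen 4: ABABBBABABABBBABABABBBABABABBBAB
gen 5: BBABBBABABABBBABBBABBBABABABBBABBBABBBABABABBBABBBABBBABABABBBAB
gen 6: ABABBBABABABBBABBBABBBABABABBBABABABBBABABABBBABBBABBBABAB…ABABABBBABBBABBBABABABBBABABABBBABABABBBABBBABBBABABABBBAB  (len 128)
gen 7: BBABBBABABABBBABBBABBBABABABBBABABABBBABABABBBABBBABBBABAB…ABABABBBABBBABBBABABABBBABABABBBABABABBBABBBABBBABABABBBAB  (len 256)
gen 8: ABABBBABABABBBABBBABBBABABABBBABABABBBABABABBBABBBABBBABAB…ABABABBBABBBABBBABABABBBABABABBBABABABBBABBBABBBABABABBBAB  (len 512)
gen 9: BBABBBABABABBBABBBABBBABABABBBABABABBBABABABBBABBBABBBABAB…ABABABBBABBBABBBABABABBBABABABBBABABABBBABBBABBBABABABBBAB  (len 1024)
gen 10: ABABBBABABABBBABBBABBBABABABBBABABABBBABABABBBABBBABBBABAB…ABABABBBABBBABBBABABABBBABABABBBABABABBBABBBABBBABABABBBAB  (len 2048)
gen 11: BBABBBABABABBBABBBABBBABABABBBABABABBBABABABBBABBBABBBABAB…ABABABBBABBBABBBABABABBBABABABBBABABABBBABBBABBBABABABBBAB  (len 4096)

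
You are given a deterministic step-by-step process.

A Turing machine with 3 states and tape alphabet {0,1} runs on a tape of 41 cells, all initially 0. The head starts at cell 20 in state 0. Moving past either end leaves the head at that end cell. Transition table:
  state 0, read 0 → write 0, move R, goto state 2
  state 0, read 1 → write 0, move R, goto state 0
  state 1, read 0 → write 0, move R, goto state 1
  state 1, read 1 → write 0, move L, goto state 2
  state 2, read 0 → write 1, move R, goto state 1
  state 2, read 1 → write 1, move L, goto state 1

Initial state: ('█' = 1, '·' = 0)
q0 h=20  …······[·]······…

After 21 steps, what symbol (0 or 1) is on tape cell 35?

0

k=0  q0 h=20  …······[·]······…
k=1  q2 h=21  …······[·]······…
k=2  q1 h=22  …·····█[·]······…
k=3  q1 h=23  …····█·[·]······…
k=4  q1 h=24  …···█··[·]······…
k=5  q1 h=25  …··█···[·]······…
k=6  q1 h=26  …·█····[·]······…
k=7  q1 h=27  …█·····[·]······…
k=8  q1 h=28  …······[·]······…
k=9  q1 h=29  …······[·]······…
k=10  q1 h=30  …······[·]······…
k=11  q1 h=31  …······[·]······…
k=12  q1 h=32  …······[·]······…
k=13  q1 h=33  …······[·]······…
k=14  q1 h=34  …······[·]······|
k=15  q1 h=35  …······[·]·····|
k=16  q1 h=36  …······[·]····|
k=17  q1 h=37  …······[·]···|
k=18  q1 h=38  …······[·]··|
k=19  q1 h=39  …······[·]·|
k=20  q1 h=40  …······[·]|
k=21  q1 h=40  …······[·]|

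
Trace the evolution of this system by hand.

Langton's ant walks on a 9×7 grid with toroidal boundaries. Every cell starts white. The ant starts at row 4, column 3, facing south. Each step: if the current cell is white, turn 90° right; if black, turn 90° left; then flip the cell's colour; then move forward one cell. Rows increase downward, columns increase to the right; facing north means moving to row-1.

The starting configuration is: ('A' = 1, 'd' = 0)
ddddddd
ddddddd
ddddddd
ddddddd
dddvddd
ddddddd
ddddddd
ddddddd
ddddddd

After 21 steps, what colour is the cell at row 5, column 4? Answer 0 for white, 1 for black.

1

0) ddddddd
ddddddd
ddddddd
ddddddd
dddvddd
ddddddd
ddddddd
ddddddd
ddddddd
1) ddddddd
ddddddd
ddddddd
ddddddd
dd<Addd
ddddddd
ddddddd
ddddddd
ddddddd
2) ddddddd
ddddddd
ddddddd
dd^dddd
ddAAddd
ddddddd
ddddddd
ddddddd
ddddddd
3) ddddddd
ddddddd
ddddddd
ddA>ddd
ddAAddd
ddddddd
ddddddd
ddddddd
ddddddd
4) ddddddd
ddddddd
ddddddd
ddAAddd
ddAvddd
ddddddd
ddddddd
ddddddd
ddddddd
5) ddddddd
ddddddd
ddddddd
ddAAddd
ddAd>dd
ddddddd
ddddddd
ddddddd
ddddddd
6) ddddddd
ddddddd
ddddddd
ddAAddd
ddAdAdd
ddddvdd
ddddddd
ddddddd
ddddddd
7) ddddddd
ddddddd
ddddddd
ddAAddd
ddAdAdd
ddd<Add
ddddddd
ddddddd
ddddddd
8) ddddddd
ddddddd
ddddddd
ddAAddd
ddA^Add
dddAAdd
ddddddd
ddddddd
ddddddd
9) ddddddd
ddddddd
ddddddd
ddAAddd
ddAA>dd
dddAAdd
ddddddd
ddddddd
ddddddd
10) ddddddd
ddddddd
ddddddd
ddAA^dd
ddAAddd
dddAAdd
ddddddd
ddddddd
ddddddd
11) ddddddd
ddddddd
ddddddd
ddAAA>d
ddAAddd
dddAAdd
ddddddd
ddddddd
ddddddd
12) ddddddd
ddddddd
ddddddd
ddAAAAd
ddAAdvd
dddAAdd
ddddddd
ddddddd
ddddddd
13) ddddddd
ddddddd
ddddddd
ddAAAAd
ddAA<Ad
dddAAdd
ddddddd
ddddddd
ddddddd
14) ddddddd
ddddddd
ddddddd
ddAA^Ad
ddAAAAd
dddAAdd
ddddddd
ddddddd
ddddddd
15) ddddddd
ddddddd
ddddddd
ddA<dAd
ddAAAAd
dddAAdd
ddddddd
ddddddd
ddddddd
16) ddddddd
ddddddd
ddddddd
ddAddAd
ddAvAAd
dddAAdd
ddddddd
ddddddd
ddddddd
17) ddddddd
ddddddd
ddddddd
ddAddAd
ddAd>Ad
dddAAdd
ddddddd
ddddddd
ddddddd
18) ddddddd
ddddddd
ddddddd
ddAd^Ad
ddAddAd
dddAAdd
ddddddd
ddddddd
ddddddd
19) ddddddd
ddddddd
ddddddd
ddAdA>d
ddAddAd
dddAAdd
ddddddd
ddddddd
ddddddd
20) ddddddd
ddddddd
ddddd^d
ddAdAdd
ddAddAd
dddAAdd
ddddddd
ddddddd
ddddddd
21) ddddddd
ddddddd
dddddA>
ddAdAdd
ddAddAd
dddAAdd
ddddddd
ddddddd
ddddddd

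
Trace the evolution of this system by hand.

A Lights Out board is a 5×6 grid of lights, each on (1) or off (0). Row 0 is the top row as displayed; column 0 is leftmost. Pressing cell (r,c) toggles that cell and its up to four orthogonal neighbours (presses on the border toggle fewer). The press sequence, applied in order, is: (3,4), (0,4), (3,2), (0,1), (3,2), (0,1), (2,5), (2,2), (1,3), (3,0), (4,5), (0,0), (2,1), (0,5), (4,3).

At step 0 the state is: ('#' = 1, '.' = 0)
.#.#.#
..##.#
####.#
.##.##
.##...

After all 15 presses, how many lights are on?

18

step 0: .#.#.#
..##.#
####.#
.##.##
.##...
step 1: .#.#.#
..##.#
######
.###..
.##.#.
step 2: .#..#.
..####
######
.###..
.##.#.
step 3: .#..#.
..####
##.###
......
.#..#.
step 4: #.#.#.
.#####
##.###
......
.#..#.
step 5: #.#.#.
.#####
######
.###..
.##.#.
step 6: .#..#.
..####
######
.###..
.##.#.
step 7: .#..#.
..###.
####..
.###.#
.##.#.
step 8: .#..#.
...##.
#.....
.#.#.#
.##.#.
step 9: .#.##.
..#...
#..#..
.#.#.#
.##.#.
step 10: .#.##.
..#...
...#..
#..#.#
###.#.
step 11: .#.##.
..#...
...#..
#..#..
###..#
step 12: #..##.
#.#...
...#..
#..#..
###..#
step 13: #..##.
###...
####..
##.#..
###..#
step 14: #..#.#
###..#
####..
##.#..
###..#
step 15: #..#.#
###..#
####..
##....
##.###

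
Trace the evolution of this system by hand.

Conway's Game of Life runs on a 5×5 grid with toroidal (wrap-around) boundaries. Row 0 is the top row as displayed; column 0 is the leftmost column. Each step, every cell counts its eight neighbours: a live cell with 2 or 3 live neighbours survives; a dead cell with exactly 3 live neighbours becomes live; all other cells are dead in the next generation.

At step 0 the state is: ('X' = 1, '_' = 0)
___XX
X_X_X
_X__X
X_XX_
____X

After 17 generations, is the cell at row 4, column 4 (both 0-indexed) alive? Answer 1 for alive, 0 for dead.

1

[0] ___XX
X_X_X
_X__X
X_XX_
____X
[1] _____
_XX__
_____
XXXX_
X_X__
[2] __X__
_____
X__X_
X_XXX
X_XXX
[3] _XX_X
_____
XXXX_
_____
X____
[4] XX___
____X
_XX__
X_X_X
XX___
[5] _X__X
__X__
_XX_X
__XXX
__X__
[6] _XXX_
__X__
XX__X
X___X
XXX_X
[7] ____X
____X
_X_XX
__X__
_____
[8] _____
____X
X_XXX
__XX_
_____
[9] _____
X___X
XXX__
_XX__
_____
[10] _____
X___X
__XXX
X_X__
_____
[11] _____
X___X
__X__
_XX_X
_____
[12] _____
_____
__X_X
_XXX_
_____
[13] _____
_____
_XX__
_XXX_
__X__
[14] _____
_____
_X_X_
___X_
_XXX_
[15] __X__
_____
__X__
_X_XX
__XX_
[16] __XX_
_____
__XX_
_X__X
_X__X
[17] __XX_
_____
__XX_
_X__X
_X__X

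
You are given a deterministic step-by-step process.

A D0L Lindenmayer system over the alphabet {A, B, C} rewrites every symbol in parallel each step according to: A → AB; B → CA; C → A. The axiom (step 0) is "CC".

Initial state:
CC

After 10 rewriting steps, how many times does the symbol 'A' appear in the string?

298

gen 0: CC
gen 1: AA
gen 2: ABAB
gen 3: ABCAABCA
gen 4: ABCAAABABCAAAB
gen 5: ABCAAABABABCAABCAAABABABCA
gen 6: ABCAAABABABCAABCAABCAAABABCAAABABABCAABCAABCAAAB
gen 7: ABCAAABABABCAABCAABCAAABABCAAABABCAAABABABCAABCAAABABABCAABCAABCAAABABCAAABABCAAABABABCA
gen 8: ABCAAABABABCAABCAABCAAABABCAAABABCAAABABABCAABCAAABABABCAA…BABCAAABABCAAABABABCAABCAAABABABCAABCAAABABABCAABCAABCAAAB  (len 162)
gen 9: ABCAAABABABCAABCAABCAAABABCAAABABCAAABABABCAABCAAABABABCAA…BCAABCAABCAAABABCAAABABABCAABCAABCAAABABCAAABABCAAABABABCA  (len 298)
gen 10: ABCAAABABABCAABCAABCAAABABCAAABABCAAABABABCAABCAAABABABCAA…BABCAAABABCAAABABABCAABCAAABABABCAABCAAABABABCAABCAABCAAAB  (len 548)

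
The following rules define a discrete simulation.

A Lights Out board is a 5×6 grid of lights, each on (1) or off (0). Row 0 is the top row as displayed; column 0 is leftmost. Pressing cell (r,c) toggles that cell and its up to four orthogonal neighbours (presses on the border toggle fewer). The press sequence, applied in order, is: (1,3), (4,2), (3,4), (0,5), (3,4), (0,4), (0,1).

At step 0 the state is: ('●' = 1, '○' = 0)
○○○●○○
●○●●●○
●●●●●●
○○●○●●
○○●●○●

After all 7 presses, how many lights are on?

17

k=0  ○○○●○○
●○●●●○
●●●●●●
○○●○●●
○○●●○●
k=1  ○○○○○○
●○○○○○
●●●○●●
○○●○●●
○○●●○●
k=2  ○○○○○○
●○○○○○
●●●○●●
○○○○●●
○●○○○●
k=3  ○○○○○○
●○○○○○
●●●○○●
○○○●○○
○●○○●●
k=4  ○○○○●●
●○○○○●
●●●○○●
○○○●○○
○●○○●●
k=5  ○○○○●●
●○○○○●
●●●○●●
○○○○●●
○●○○○●
k=6  ○○○●○○
●○○○●●
●●●○●●
○○○○●●
○●○○○●
k=7  ●●●●○○
●●○○●●
●●●○●●
○○○○●●
○●○○○●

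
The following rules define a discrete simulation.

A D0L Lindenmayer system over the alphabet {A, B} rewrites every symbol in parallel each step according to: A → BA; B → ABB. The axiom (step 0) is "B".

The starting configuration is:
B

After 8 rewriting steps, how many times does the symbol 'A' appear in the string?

987

step 0: B
step 1: ABB
step 2: BAABBABB
step 3: ABBBABAABBABBBAABBABB
step 4: BAABBABBABBBAABBBABAABBABBBAABBABBABBBABAABBABBBAABBABB
step 5: ABBBABAABBABBBAABBABBBAABBABBABBBABAABBABBABBBAABBBABAABBA…ABBBAABBABBABBBAABBBABAABBABBBAABBABBABBBABAABBABBBAABBABB  (len 144)
step 6: BAABBABBABBBAABBBABAABBABBBAABBABBABBBABAABBABBBAABBABBABB…ABBBAABBABBABBBAABBBABAABBABBBAABBABBABBBABAABBABBBAABBABB  (len 377)
step 7: ABBBABAABBABBBAABBABBBAABBABBABBBABAABBABBABBBAABBBABAABBA…ABBBAABBABBABBBAABBBABAABBABBBAABBABBABBBABAABBABBBAABBABB  (len 987)
step 8: BAABBABBABBBAABBBABAABBABBBAABBABBABBBABAABBABBBAABBABBABB…ABBBAABBABBABBBAABBBABAABBABBBAABBABBABBBABAABBABBBAABBABB  (len 2584)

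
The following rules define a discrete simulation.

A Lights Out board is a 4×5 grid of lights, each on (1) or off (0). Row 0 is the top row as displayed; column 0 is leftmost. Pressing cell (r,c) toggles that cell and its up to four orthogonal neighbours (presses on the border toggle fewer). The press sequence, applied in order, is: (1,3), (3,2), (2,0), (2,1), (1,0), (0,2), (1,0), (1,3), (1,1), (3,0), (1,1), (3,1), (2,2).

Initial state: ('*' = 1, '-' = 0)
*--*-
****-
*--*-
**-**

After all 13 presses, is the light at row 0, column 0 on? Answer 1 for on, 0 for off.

1

gen 0: *--*-
****-
*--*-
**-**
gen 1: *----
**--*
*----
**-**
gen 2: *----
**--*
*-*--
*-*-*
gen 3: *----
-*--*
-**--
--*-*
gen 4: *----
----*
*----
-**-*
gen 5: -----
**--*
-----
-**-*
gen 6: -***-
***-*
-----
-**-*
gen 7: ****-
--*-*
*----
-**-*
gen 8: ***--
---*-
*--*-
-**-*
gen 9: *-*--
****-
**-*-
-**-*
gen 10: *-*--
****-
-*-*-
*-*-*
gen 11: ***--
---*-
---*-
*-*-*
gen 12: ***--
---*-
-*-*-
-*--*
gen 13: ***--
--**-
--*--
-**-*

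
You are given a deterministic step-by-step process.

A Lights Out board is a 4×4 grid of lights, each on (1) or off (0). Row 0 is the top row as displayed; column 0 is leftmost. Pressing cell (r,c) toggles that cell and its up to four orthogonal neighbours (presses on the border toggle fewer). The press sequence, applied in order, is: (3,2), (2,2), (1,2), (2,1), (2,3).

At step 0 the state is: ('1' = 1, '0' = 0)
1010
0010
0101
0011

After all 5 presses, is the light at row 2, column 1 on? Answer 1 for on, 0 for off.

1

k=0  1010
0010
0101
0011
k=1  1010
0010
0111
0100
k=2  1010
0000
0000
0110
k=3  1000
0111
0010
0110
k=4  1000
0011
1100
0010
k=5  1000
0010
1111
0011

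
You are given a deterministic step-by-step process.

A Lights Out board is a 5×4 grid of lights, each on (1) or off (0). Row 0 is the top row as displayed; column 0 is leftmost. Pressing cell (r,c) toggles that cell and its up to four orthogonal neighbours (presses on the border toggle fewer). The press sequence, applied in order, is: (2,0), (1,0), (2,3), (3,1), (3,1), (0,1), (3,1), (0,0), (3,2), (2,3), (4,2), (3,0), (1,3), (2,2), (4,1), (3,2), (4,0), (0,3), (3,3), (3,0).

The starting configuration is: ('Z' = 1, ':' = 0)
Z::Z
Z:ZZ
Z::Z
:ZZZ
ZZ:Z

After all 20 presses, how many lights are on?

12

t=0: Z::Z
Z:ZZ
Z::Z
:ZZZ
ZZ:Z
t=1: Z::Z
::ZZ
:Z:Z
ZZZZ
ZZ:Z
t=2: :::Z
ZZZZ
ZZ:Z
ZZZZ
ZZ:Z
t=3: :::Z
ZZZ:
ZZZ:
ZZZ:
ZZ:Z
t=4: :::Z
ZZZ:
Z:Z:
::::
Z::Z
t=5: :::Z
ZZZ:
ZZZ:
ZZZ:
ZZ:Z
t=6: ZZZZ
Z:Z:
ZZZ:
ZZZ:
ZZ:Z
t=7: ZZZZ
Z:Z:
Z:Z:
::::
Z::Z
t=8: ::ZZ
::Z:
Z:Z:
::::
Z::Z
t=9: ::ZZ
::Z:
Z:::
:ZZZ
Z:ZZ
t=10: ::ZZ
::ZZ
Z:ZZ
:ZZ:
Z:ZZ
t=11: ::ZZ
::ZZ
Z:ZZ
:Z::
ZZ::
t=12: ::ZZ
::ZZ
::ZZ
Z:::
:Z::
t=13: ::Z:
::::
::Z:
Z:::
:Z::
t=14: ::Z:
::Z:
:Z:Z
Z:Z:
:Z::
t=15: ::Z:
::Z:
:Z:Z
ZZZ:
Z:Z:
t=16: ::Z:
::Z:
:ZZZ
Z::Z
Z:::
t=17: ::Z:
::Z:
:ZZZ
:::Z
:Z::
t=18: :::Z
::ZZ
:ZZZ
:::Z
:Z::
t=19: :::Z
::ZZ
:ZZ:
::Z:
:Z:Z
t=20: :::Z
::ZZ
ZZZ:
ZZZ:
ZZ:Z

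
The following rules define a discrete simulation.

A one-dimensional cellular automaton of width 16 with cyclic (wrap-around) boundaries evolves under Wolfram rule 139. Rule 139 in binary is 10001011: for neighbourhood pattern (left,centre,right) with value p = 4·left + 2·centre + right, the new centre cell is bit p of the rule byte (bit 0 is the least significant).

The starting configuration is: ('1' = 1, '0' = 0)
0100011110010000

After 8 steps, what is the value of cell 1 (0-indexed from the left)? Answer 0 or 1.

t=0: 0100011110010000
t=1: 1001111100100111
t=2: 0011111001001111
t=3: 0111110010011110
t=4: 1111100100111100
t=5: 1111001001111001
t=6: 1110010011110011
t=7: 1100100111100111
t=8: 1001001111001111

0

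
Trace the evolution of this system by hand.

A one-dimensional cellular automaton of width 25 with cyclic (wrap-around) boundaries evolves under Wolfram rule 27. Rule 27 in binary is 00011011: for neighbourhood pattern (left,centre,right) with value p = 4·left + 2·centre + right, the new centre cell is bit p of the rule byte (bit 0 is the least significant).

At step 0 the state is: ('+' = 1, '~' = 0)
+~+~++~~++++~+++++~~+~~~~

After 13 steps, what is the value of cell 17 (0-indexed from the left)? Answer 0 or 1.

0

gen 0: +~+~++~~++++~+++++~~+~~~~
gen 1: ~~~~+~+++~~~~+~~~~++~++++
gen 2: ++++~~+~~++++~+++++~~+~~~
gen 3: +~~~++~+++~~~~+~~~~++~+++
gen 4: ~++++~~+~~++++~+++++~~+~~
gen 5: ++~~~++~+++~~~~+~~~~++~++
gen 6: ~~++++~~+~~++++~+++++~~+~
gen 7: +++~~~++~+++~~~~+~~~~++~+
gen 8: ~~~++++~~+~~++++~+++++~~+
gen 9: ++++~~~++~+++~~~~+~~~~++~
gen 10: +~~~++++~~+~~++++~+++++~~
gen 11: ~++++~~~++~+++~~~~+~~~~++
gen 12: ~+~~~++++~~+~~++++~+++++~
gen 13: +~++++~~~++~+++~~~~+~~~~+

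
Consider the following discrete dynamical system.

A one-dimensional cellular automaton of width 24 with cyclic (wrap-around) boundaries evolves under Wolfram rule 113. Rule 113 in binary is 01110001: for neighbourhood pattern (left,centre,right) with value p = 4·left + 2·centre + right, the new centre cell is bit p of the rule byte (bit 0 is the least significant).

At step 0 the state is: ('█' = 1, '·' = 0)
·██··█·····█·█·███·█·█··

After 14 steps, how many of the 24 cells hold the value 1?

[0] ·██··█·····█·█·███·█·█··
[1] ··██··████··█·█··██·█·██
[2] █··██····██··█·█··██·█·█
[3] ██··████··██··█·█··██·█·
[4] ·██····██··██··█·█··██·█
[5] █·████··██··██··█·█··██·
[6] ·█···██··██··██··█·█··██
[7] █·██··██··██··██··█·█··█
[8] ██·██··██··██··██··█·█··
[9] ·██·██··██··██··██··█·█·
[10] ··██·██··██··██··██··█·█
[11] █··██·██··██··██··██··█·
[12] ·█··██·██··██··██··██··█
[13] █·█··██·██··██··██··██··
[14] ·█·█··██·██··██··██··██·

12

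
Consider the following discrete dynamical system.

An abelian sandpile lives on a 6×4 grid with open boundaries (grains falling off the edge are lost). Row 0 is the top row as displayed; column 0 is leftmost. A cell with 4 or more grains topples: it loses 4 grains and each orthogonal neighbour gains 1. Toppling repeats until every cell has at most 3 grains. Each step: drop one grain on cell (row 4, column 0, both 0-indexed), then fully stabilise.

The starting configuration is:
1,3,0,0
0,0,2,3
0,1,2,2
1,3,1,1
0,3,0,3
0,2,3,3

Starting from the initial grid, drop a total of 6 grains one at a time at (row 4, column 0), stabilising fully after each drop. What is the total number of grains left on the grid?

[0] 1,3,0,0
0,0,2,3
0,1,2,2
1,3,1,1
0,3,0,3
0,2,3,3
[1] 1,3,0,0
0,0,2,3
0,1,2,2
1,3,1,1
1,3,0,3
0,2,3,3
[2] 1,3,0,0
0,0,2,3
0,1,2,2
1,3,1,1
2,3,0,3
0,2,3,3
[3] 1,3,0,0
0,0,2,3
0,1,2,2
1,3,1,1
3,3,0,3
0,2,3,3
[4] 1,3,0,0
0,0,2,3
0,2,2,2
3,0,2,1
1,1,1,3
1,3,3,3
[5] 1,3,0,0
0,0,2,3
0,2,2,2
3,0,2,1
2,1,1,3
1,3,3,3
[6] 1,3,0,0
0,0,2,3
0,2,2,2
3,0,2,1
3,1,1,3
1,3,3,3

39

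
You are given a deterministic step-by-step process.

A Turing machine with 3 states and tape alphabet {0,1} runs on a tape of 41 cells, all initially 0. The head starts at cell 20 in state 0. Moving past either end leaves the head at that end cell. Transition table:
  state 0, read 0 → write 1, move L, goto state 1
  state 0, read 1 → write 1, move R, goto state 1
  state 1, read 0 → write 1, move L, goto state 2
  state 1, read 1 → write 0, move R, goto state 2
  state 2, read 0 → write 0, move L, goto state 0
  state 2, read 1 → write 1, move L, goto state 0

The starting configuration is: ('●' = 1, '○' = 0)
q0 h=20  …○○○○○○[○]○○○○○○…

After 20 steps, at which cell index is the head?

gen 0: q0 h=20  …○○○○○○[○]○○○○○○…
gen 1: q1 h=19  …○○○○○○[○]●○○○○○…
gen 2: q2 h=18  …○○○○○○[○]●●○○○○…
gen 3: q0 h=17  …○○○○○○[○]○●●○○○…
gen 4: q1 h=16  …○○○○○○[○]●○●●○○…
gen 5: q2 h=15  …○○○○○○[○]●●○●●○…
gen 6: q0 h=14  …○○○○○○[○]○●●○●●…
gen 7: q1 h=13  …○○○○○○[○]●○●●○●…
gen 8: q2 h=12  …○○○○○○[○]●●○●●○…
gen 9: q0 h=11  …○○○○○○[○]○●●○●●…
gen 10: q1 h=10  …○○○○○○[○]●○●●○●…
gen 11: q2 h= 9  …○○○○○○[○]●●○●●○…
gen 12: q0 h= 8  …○○○○○○[○]○●●○●●…
gen 13: q1 h= 7  …○○○○○○[○]●○●●○●…
gen 14: q2 h= 6  |○○○○○○[○]●●○●●○…
gen 15: q0 h= 5  |○○○○○[○]○●●○●●…
gen 16: q1 h= 4  |○○○○[○]●○●●○●…
gen 17: q2 h= 3  |○○○[○]●●○●●○…
gen 18: q0 h= 2  |○○[○]○●●○●●…
gen 19: q1 h= 1  |○[○]●○●●○●…
gen 20: q2 h= 0  |[○]●●○●●○…

0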